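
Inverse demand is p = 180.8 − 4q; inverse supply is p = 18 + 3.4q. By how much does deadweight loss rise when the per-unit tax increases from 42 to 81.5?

329.61

Competitive equilibrium: 180.8 − 4q = 18 + 3.4q → q* = 22, p* = 92.8.
For a per-unit tax t: Δq = t/7.4, so DWL = ½·t·(t/7.4) = t²/14.8.
At t = 42: DWL = 119.189. At t = 81.5: DWL = 448.801.
Increase = 448.801 − 119.189 = 329.61.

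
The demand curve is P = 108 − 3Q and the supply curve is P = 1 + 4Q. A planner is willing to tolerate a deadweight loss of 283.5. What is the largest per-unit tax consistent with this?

Competitive equilibrium: 108 − 3Q = 1 + 4Q → Q* = 15.2857, P* = 62.1429.
A tax t gives ΔQ = t/7 and wedge t, so DWL = t²/14.
t²/14 = 283.5 → t² = 3969 → t = 63.

63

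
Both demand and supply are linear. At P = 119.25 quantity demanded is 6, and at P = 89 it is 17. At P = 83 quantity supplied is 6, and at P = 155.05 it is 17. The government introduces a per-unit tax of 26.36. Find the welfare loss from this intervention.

37.36

Demand slope = (89 − 119.25)/(17 − 6) = −2.75, so P = 135.75 − 2.75Q.
Supply slope = (155.05 − 83)/(17 − 6) = 6.55, so P = 43.7 + 6.55Q.
Competitive equilibrium: 135.75 − 2.75Q = 43.7 + 6.55Q → Q* = 9.8978, P* = 108.5309.
With the tax, the buyer price exceeds the seller price by 26.36: (135.75 − 2.75Q) − (43.7 + 6.55Q) = 26.36 → Q' = 7.0634.
ΔQ = 9.8978 − 7.0634 = 2.8344; the wedge equals the tax, 26.36.
The triangle = ½ × 2.8344 × 26.36 = 37.36.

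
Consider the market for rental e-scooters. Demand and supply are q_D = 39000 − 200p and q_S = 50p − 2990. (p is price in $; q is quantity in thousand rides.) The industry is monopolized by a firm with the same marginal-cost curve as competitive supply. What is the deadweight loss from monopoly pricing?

$10155.02 thousand

In inverse form: demand p = 195 − 0.005q, supply p = 59.8 + 0.02q.
Competitive equilibrium: 195 − 0.005q = 59.8 + 0.02q → q* = 5408, p* = 167.96.
Marginal revenue: MR = 195 − 0.01q. Set MR = MC: 195 − 0.01q = 59.8 + 0.02q → q_m = 4506.666667.
Price p_m = 195 − 0.005·4506.666667 = 172.466667; MC(q_m) = 59.8 + 0.02·4506.666667 = 149.933333.
Competitive q* = 5408, so Δq = 901.333333; wedge = 172.466667 − 149.933333 = 22.533334.
The triangle = ½ × 901.333333 × 22.533334 = $10155.02 thousand.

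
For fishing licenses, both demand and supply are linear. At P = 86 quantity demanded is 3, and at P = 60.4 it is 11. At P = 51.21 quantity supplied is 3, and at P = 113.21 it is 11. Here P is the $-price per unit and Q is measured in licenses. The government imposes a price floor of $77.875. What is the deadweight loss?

$2.23

Demand slope = (60.4 − 86)/(11 − 3) = −3.2, so P = 95.6 − 3.2Q.
Supply slope = (113.21 − 51.21)/(11 − 3) = 7.75, so P = 27.96 + 7.75Q.
Competitive equilibrium: 95.6 − 3.2Q = 27.96 + 7.75Q → Q* = 6.1772, P* = 75.8331.
At the floor P = 77.875, quantity demanded = (95.6 − 77.875)/3.2 = 5.5391.
Sellers' marginal cost at Q' = 5.5391: 27.96 + 7.75·5.5391 = 70.888.
ΔQ = 6.1772 − 5.5391 = 0.6381; wedge = 77.875 − 70.888 = 6.987.
Welfare loss = ½ × 0.6381 × 6.987 = $2.23.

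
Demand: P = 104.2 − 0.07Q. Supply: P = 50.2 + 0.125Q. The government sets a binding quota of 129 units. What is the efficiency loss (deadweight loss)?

2133.42

Competitive equilibrium: 104.2 − 0.07Q = 50.2 + 0.125Q → Q* = 276.9231, P* = 84.8154.
At Q = 129: demand price = 104.2 − 0.07·129 = 95.17; supply price = 50.2 + 0.125·129 = 66.325.
ΔQ = 276.9231 − 129 = 147.9231; wedge = 95.17 − 66.325 = 28.845.
The triangle = ½ × 147.9231 × 28.845 = 2133.42.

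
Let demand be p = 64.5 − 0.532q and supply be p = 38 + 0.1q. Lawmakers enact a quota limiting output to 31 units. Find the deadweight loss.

37.75

Competitive equilibrium: 64.5 − 0.532q = 38 + 0.1q → q* = 41.9304, p* = 42.193.
At q = 31: demand price = 64.5 − 0.532·31 = 48.008; supply price = 38 + 0.1·31 = 41.1.
Δq = 41.9304 − 31 = 10.9304; wedge = 48.008 − 41.1 = 6.908.
DWL = ½ × 10.9304 × 6.908 = 37.75.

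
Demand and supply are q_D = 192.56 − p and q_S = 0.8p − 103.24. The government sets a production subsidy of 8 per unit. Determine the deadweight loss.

14.22

In inverse form: demand p = 192.56 − q, supply p = 129.05 + 1.25q.
Competitive equilibrium: 192.56 − q = 129.05 + 1.25q → q* = 28.2267, p* = 164.3333.
The subsidy lowers effective supply by 8: p = 121.05 + 1.25q.
New quantity: 192.56 − q = 121.05 + 1.25q → q' = 31.7822.
Overproduction Δq = 31.7822 − 28.2267 = 3.5555; wedge = subsidy = 8.
Deadweight loss = ½ × 3.5555 × 8 = 14.22.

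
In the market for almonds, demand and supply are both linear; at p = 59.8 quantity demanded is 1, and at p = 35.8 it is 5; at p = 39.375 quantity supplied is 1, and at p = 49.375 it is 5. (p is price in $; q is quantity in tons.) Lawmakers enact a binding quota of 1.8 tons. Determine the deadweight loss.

$10.92

Demand slope = (35.8 − 59.8)/(5 − 1) = −6, so p = 65.8 − 6q.
Supply slope = (49.375 − 39.375)/(5 − 1) = 2.5, so p = 36.875 + 2.5q.
Competitive equilibrium: 65.8 − 6q = 36.875 + 2.5q → q* = 3.4029, p* = 45.3824.
At q = 1.8: demand price = 65.8 − 6·1.8 = 55; supply price = 36.875 + 2.5·1.8 = 41.375.
Δq = 3.4029 − 1.8 = 1.6029; wedge = 55 − 41.375 = 13.625.
DWL = ½ × 1.6029 × 13.625 = $10.92.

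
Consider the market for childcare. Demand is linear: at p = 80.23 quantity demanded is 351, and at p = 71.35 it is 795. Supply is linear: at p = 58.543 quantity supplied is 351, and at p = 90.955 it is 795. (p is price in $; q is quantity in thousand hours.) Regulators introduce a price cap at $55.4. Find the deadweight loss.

Demand slope = (71.35 − 80.23)/(795 − 351) = −0.02, so p = 87.25 − 0.02q.
Supply slope = (90.955 − 58.543)/(795 − 351) = 0.073, so p = 32.92 + 0.073q.
Competitive equilibrium: 87.25 − 0.02q = 32.92 + 0.073q → q* = 584.1935, p* = 75.5661.
At the ceiling p = 55.4, quantity supplied = (55.4 − 32.92)/0.073 = 307.9452.
Willingness to pay at q' = 307.9452: 87.25 − 0.02·307.9452 = 81.0911.
Δq = 584.1935 − 307.9452 = 276.2483; wedge = 81.0911 − 55.4 = 25.6911.
Deadweight loss = ½ × 276.2483 × 25.6911 = $3548.56 thousand.

$3548.56 thousand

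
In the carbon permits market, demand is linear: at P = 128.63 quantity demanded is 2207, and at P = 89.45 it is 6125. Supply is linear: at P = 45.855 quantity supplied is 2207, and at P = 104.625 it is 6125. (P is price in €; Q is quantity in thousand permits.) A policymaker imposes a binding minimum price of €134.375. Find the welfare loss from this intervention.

€188713.88 thousand

Demand slope = (89.45 − 128.63)/(6125 − 2207) = −0.01, so P = 150.7 − 0.01Q.
Supply slope = (104.625 − 45.855)/(6125 − 2207) = 0.015, so P = 12.75 + 0.015Q.
Competitive equilibrium: 150.7 − 0.01Q = 12.75 + 0.015Q → Q* = 5518, P* = 95.52.
At the floor P = 134.375, quantity demanded = (150.7 − 134.375)/0.01 = 1632.5.
Sellers' marginal cost at Q' = 1632.5: 12.75 + 0.015·1632.5 = 37.2375.
ΔQ = 5518 − 1632.5 = 3885.5; wedge = 134.375 − 37.2375 = 97.1375.
Deadweight loss = ½ × 3885.5 × 97.1375 = €188713.88 thousand.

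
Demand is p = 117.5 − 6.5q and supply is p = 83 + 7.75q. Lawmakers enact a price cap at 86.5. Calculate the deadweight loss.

27.64

Competitive equilibrium: 117.5 − 6.5q = 83 + 7.75q → q* = 2.4211, p* = 101.7632.
At the ceiling p = 86.5, quantity supplied = (86.5 − 83)/7.75 = 0.4516.
Willingness to pay at q' = 0.4516: 117.5 − 6.5·0.4516 = 114.5646.
Δq = 2.4211 − 0.4516 = 1.9695; wedge = 114.5646 − 86.5 = 28.0646.
DWL = ½ × 1.9695 × 28.0646 = 27.64.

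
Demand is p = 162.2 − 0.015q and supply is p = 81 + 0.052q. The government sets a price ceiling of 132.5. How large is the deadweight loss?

1644.41

Competitive equilibrium: 162.2 − 0.015q = 81 + 0.052q → q* = 1211.9403, p* = 144.0209.
At the ceiling p = 132.5, quantity supplied = (132.5 − 81)/0.052 = 990.3846.
Willingness to pay at q' = 990.3846: 162.2 − 0.015·990.3846 = 147.3442.
Δq = 1211.9403 − 990.3846 = 221.5557; wedge = 147.3442 − 132.5 = 14.8442.
Deadweight loss = ½ × 221.5557 × 14.8442 = 1644.41.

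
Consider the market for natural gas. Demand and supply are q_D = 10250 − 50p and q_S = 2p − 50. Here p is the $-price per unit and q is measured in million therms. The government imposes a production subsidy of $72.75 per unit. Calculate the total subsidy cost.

In inverse form: demand p = 205 − 0.02q, supply p = 25 + 0.5q.
Competitive equilibrium: 205 − 0.02q = 25 + 0.5q → q* = 346.1538, p* = 198.0769.
The subsidy lowers effective supply by 72.75: p = 0.5q − 47.75.
New quantity: 205 − 0.02q = 0.5q − 47.75 → q' = 486.0577.
Total subsidy cost = 72.75 × 486.0577 = $35360.70 million.

$35360.70 million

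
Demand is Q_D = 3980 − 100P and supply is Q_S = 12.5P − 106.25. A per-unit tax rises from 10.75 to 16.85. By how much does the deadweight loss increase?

In inverse form: demand P = 39.8 − 0.01Q, supply P = 8.5 + 0.08Q.
Competitive equilibrium: 39.8 − 0.01Q = 8.5 + 0.08Q → Q* = 347.7778, P* = 36.3222.
For a per-unit tax t: ΔQ = t/0.09, so DWL = ½·t·(t/0.09) = t²/0.18.
At t = 10.75: DWL = 642.014. At t = 16.85: DWL = 1577.347.
Increase = 1577.347 − 642.014 = 935.33.

935.33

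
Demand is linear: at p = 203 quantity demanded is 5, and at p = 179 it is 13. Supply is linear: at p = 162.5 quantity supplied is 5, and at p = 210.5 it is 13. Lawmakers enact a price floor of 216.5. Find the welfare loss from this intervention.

Demand slope = (179 − 203)/(13 − 5) = −3, so p = 218 − 3q.
Supply slope = (210.5 − 162.5)/(13 − 5) = 6, so p = 132.5 + 6q.
Competitive equilibrium: 218 − 3q = 132.5 + 6q → q* = 9.5, p* = 189.5.
At the floor p = 216.5, quantity demanded = (218 − 216.5)/3 = 0.5.
Sellers' marginal cost at q' = 0.5: 132.5 + 6·0.5 = 135.5.
Δq = 9.5 − 0.5 = 9; wedge = 216.5 − 135.5 = 81.
The triangle = ½ × 9 × 81 = 364.50.

364.50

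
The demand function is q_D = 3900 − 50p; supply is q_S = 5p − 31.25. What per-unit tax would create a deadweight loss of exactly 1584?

26.4

In inverse form: demand p = 78 − 0.02q, supply p = 6.25 + 0.2q.
Competitive equilibrium: 78 − 0.02q = 6.25 + 0.2q → q* = 326.1364, p* = 71.4773.
A tax t gives Δq = t/0.22 and wedge t, so DWL = t²/0.44.
t²/0.44 = 1584 → t² = 696.96 → t = 26.4.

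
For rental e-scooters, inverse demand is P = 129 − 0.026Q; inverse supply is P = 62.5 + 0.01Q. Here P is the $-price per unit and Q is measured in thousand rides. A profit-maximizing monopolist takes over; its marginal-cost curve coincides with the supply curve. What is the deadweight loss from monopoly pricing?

$10801.25 thousand

Competitive equilibrium: 129 − 0.026Q = 62.5 + 0.01Q → Q* = 1847.2222, P* = 80.9722.
Marginal revenue: MR = 129 − 0.052Q. Set MR = MC: 129 − 0.052Q = 62.5 + 0.01Q → Q_m = 1072.5806.
Price P_m = 129 − 0.026·1072.5806 = 101.1129; MC(Q_m) = 62.5 + 0.01·1072.5806 = 73.2258.
Competitive Q* = 1847.2222, so ΔQ = 774.6416; wedge = 101.1129 − 73.2258 = 27.8871.
The triangle = ½ × 774.6416 × 27.8871 = $10801.25 thousand.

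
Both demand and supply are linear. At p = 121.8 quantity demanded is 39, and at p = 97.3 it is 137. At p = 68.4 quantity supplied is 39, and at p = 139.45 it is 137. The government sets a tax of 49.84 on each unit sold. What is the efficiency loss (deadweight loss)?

1273.86

Demand slope = (97.3 − 121.8)/(137 − 39) = −0.25, so p = 131.55 − 0.25q.
Supply slope = (139.45 − 68.4)/(137 − 39) = 0.725, so p = 40.125 + 0.725q.
Competitive equilibrium: 131.55 − 0.25q = 40.125 + 0.725q → q* = 93.7692, p* = 108.1077.
With the tax, the buyer price exceeds the seller price by 49.84: (131.55 − 0.25q) − (40.125 + 0.725q) = 49.84 → q' = 42.6513.
Δq = 93.7692 − 42.6513 = 51.1179; the wedge equals the tax, 49.84.
The triangle = ½ × 51.1179 × 49.84 = 1273.86.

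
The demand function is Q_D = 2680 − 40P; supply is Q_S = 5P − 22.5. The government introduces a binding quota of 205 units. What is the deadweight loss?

595.87

In inverse form: demand P = 67 − 0.025Q, supply P = 4.5 + 0.2Q.
Competitive equilibrium: 67 − 0.025Q = 4.5 + 0.2Q → Q* = 277.7778, P* = 60.0556.
At Q = 205: demand price = 67 − 0.025·205 = 61.875; supply price = 4.5 + 0.2·205 = 45.5.
ΔQ = 277.7778 − 205 = 72.7778; wedge = 61.875 − 45.5 = 16.375.
Welfare loss = ½ × 72.7778 × 16.375 = 595.87.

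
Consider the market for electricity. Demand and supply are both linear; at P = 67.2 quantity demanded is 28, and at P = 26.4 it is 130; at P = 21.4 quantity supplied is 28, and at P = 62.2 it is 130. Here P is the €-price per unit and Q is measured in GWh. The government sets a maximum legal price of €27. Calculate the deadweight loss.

Demand slope = (26.4 − 67.2)/(130 − 28) = −0.4, so P = 78.4 − 0.4Q.
Supply slope = (62.2 − 21.4)/(130 − 28) = 0.4, so P = 10.2 + 0.4Q.
Competitive equilibrium: 78.4 − 0.4Q = 10.2 + 0.4Q → Q* = 85.25, P* = 44.3.
At the ceiling P = 27, quantity supplied = (27 − 10.2)/0.4 = 42.
Willingness to pay at Q' = 42: 78.4 − 0.4·42 = 61.6.
ΔQ = 85.25 − 42 = 43.25; wedge = 61.6 − 27 = 34.6.
Deadweight loss = ½ × 43.25 × 34.6 = €748.225.

€748.225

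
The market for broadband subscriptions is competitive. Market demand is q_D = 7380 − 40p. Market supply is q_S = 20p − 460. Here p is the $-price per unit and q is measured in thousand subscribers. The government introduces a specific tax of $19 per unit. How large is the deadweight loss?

$2406.67 thousand

In inverse form: demand p = 184.5 − 0.025q, supply p = 23 + 0.05q.
Competitive equilibrium: 184.5 − 0.025q = 23 + 0.05q → q* = 2153.3333, p* = 130.6667.
With the tax, the buyer price exceeds the seller price by 19: (184.5 − 0.025q) − (23 + 0.05q) = 19 → q' = 1900.
Δq = 2153.3333 − 1900 = 253.3333; the wedge equals the tax, 19.
Welfare loss = ½ × 253.3333 × 19 = $2406.67 thousand.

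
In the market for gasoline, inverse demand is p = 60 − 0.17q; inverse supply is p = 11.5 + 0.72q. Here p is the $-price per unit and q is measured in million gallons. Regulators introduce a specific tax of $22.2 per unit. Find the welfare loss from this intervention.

$276.88 million

Competitive equilibrium: 60 − 0.17q = 11.5 + 0.72q → q* = 54.4944, p* = 50.736.
With the tax, the buyer price exceeds the seller price by 22.2: (60 − 0.17q) − (11.5 + 0.72q) = 22.2 → q' = 29.5506.
Δq = 54.4944 − 29.5506 = 24.9438; the wedge equals the tax, 22.2.
DWL = ½ × 24.9438 × 22.2 = $276.88 million.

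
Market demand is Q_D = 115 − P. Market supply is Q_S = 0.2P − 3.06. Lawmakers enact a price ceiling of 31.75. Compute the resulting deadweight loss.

532.80

In inverse form: demand P = 115 − Q, supply P = 15.3 + 5Q.
Competitive equilibrium: 115 − Q = 15.3 + 5Q → Q* = 16.6167, P* = 98.3833.
At the ceiling P = 31.75, quantity supplied = (31.75 − 15.3)/5 = 3.29.
Willingness to pay at Q' = 3.29: 115 − 1·3.29 = 111.71.
ΔQ = 16.6167 − 3.29 = 13.3267; wedge = 111.71 − 31.75 = 79.96.
DWL = ½ × 13.3267 × 79.96 = 532.80.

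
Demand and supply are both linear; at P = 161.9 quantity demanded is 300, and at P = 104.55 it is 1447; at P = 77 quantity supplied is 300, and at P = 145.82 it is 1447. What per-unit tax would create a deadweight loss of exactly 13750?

55

Demand slope = (104.55 − 161.9)/(1447 − 300) = −0.05, so P = 176.9 − 0.05Q.
Supply slope = (145.82 − 77)/(1447 − 300) = 0.06, so P = 59 + 0.06Q.
Competitive equilibrium: 176.9 − 0.05Q = 59 + 0.06Q → Q* = 1071.8182, P* = 123.3091.
A tax t gives ΔQ = t/0.11 and wedge t, so DWL = t²/0.22.
t²/0.22 = 13750 → t² = 3025 → t = 55.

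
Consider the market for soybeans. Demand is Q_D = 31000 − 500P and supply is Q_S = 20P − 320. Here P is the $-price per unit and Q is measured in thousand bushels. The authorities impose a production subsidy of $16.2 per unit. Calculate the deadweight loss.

In inverse form: demand P = 62 − 0.002Q, supply P = 16 + 0.05Q.
Competitive equilibrium: 62 − 0.002Q = 16 + 0.05Q → Q* = 884.6154, P* = 60.2308.
The subsidy lowers effective supply by 16.2: P = 0.05Q − 0.2.
New quantity: 62 − 0.002Q = 0.05Q − 0.2 → Q' = 1196.1538.
Overproduction ΔQ = 1196.1538 − 884.6154 = 311.5384; wedge = subsidy = 16.2.
DWL = ½ × 311.5384 × 16.2 = $2523.46 thousand.

$2523.46 thousand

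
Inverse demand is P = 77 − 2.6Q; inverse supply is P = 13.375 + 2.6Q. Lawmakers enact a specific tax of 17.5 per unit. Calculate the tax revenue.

155.23

Competitive equilibrium: 77 − 2.6Q = 13.375 + 2.6Q → Q* = 12.2356, P* = 45.1875.
With the tax, the buyer price exceeds the seller price by 17.5: (77 − 2.6Q) − (13.375 + 2.6Q) = 17.5 → Q' = 8.8702.
Tax revenue = 17.5 × 8.8702 = 155.23.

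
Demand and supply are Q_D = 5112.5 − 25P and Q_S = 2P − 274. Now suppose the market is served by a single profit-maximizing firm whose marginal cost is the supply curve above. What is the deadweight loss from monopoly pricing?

20.07

In inverse form: demand P = 204.5 − 0.04Q, supply P = 137 + 0.5Q.
Competitive equilibrium: 204.5 − 0.04Q = 137 + 0.5Q → Q* = 125, P* = 199.5.
Marginal revenue: MR = 204.5 − 0.08Q. Set MR = MC: 204.5 − 0.08Q = 137 + 0.5Q → Q_m = 116.3793.
Price P_m = 204.5 − 0.04·116.3793 = 199.8448; MC(Q_m) = 137 + 0.5·116.3793 = 195.1897.
Competitive Q* = 125, so ΔQ = 8.6207; wedge = 199.8448 − 195.1897 = 4.6551.
The triangle = ½ × 8.6207 × 4.6551 = 20.07.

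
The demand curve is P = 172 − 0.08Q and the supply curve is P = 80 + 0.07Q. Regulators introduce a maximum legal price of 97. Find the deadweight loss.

Competitive equilibrium: 172 − 0.08Q = 80 + 0.07Q → Q* = 613.33333, P* = 122.93333.
At the ceiling P = 97, quantity supplied = (97 − 80)/0.07 = 242.85714.
Willingness to pay at Q' = 242.85714: 172 − 0.08·242.85714 = 152.57143.
ΔQ = 613.33333 − 242.85714 = 370.47619; wedge = 152.57143 − 97 = 55.57143.
Welfare loss = ½ × 370.47619 × 55.57143 = 10293.95.

10293.95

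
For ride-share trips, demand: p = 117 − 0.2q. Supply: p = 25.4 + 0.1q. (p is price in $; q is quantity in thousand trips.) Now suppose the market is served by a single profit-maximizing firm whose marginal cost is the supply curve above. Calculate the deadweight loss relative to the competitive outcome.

$2237.48 thousand

Competitive equilibrium: 117 − 0.2q = 25.4 + 0.1q → q* = 305.3333, p* = 55.9333.
Marginal revenue: MR = 117 − 0.4q. Set MR = MC: 117 − 0.4q = 25.4 + 0.1q → q_m = 183.2.
Price p_m = 117 − 0.2·183.2 = 80.36; MC(q_m) = 25.4 + 0.1·183.2 = 43.72.
Competitive q* = 305.3333, so Δq = 122.1333; wedge = 80.36 − 43.72 = 36.64.
Welfare loss = ½ × 122.1333 × 36.64 = $2237.48 thousand.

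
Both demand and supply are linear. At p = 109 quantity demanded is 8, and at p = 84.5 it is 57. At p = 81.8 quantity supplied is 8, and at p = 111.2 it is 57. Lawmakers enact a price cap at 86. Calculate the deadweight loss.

172.84

Demand slope = (84.5 − 109)/(57 − 8) = −0.5, so p = 113 − 0.5q.
Supply slope = (111.2 − 81.8)/(57 − 8) = 0.6, so p = 77 + 0.6q.
Competitive equilibrium: 113 − 0.5q = 77 + 0.6q → q* = 32.7273, p* = 96.6364.
At the ceiling p = 86, quantity supplied = (86 − 77)/0.6 = 15.
Willingness to pay at q' = 15: 113 − 0.5·15 = 105.5.
Δq = 32.7273 − 15 = 17.7273; wedge = 105.5 − 86 = 19.5.
Deadweight loss = ½ × 17.7273 × 19.5 = 172.84.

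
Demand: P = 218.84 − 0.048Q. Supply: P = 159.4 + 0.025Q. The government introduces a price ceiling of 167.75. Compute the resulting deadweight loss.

8418.24

Competitive equilibrium: 218.84 − 0.048Q = 159.4 + 0.025Q → Q* = 814.2466, P* = 179.7562.
At the ceiling P = 167.75, quantity supplied = (167.75 − 159.4)/0.025 = 334.
Willingness to pay at Q' = 334: 218.84 − 0.048·334 = 202.808.
ΔQ = 814.2466 − 334 = 480.2466; wedge = 202.808 − 167.75 = 35.058.
The triangle = ½ × 480.2466 × 35.058 = 8418.24.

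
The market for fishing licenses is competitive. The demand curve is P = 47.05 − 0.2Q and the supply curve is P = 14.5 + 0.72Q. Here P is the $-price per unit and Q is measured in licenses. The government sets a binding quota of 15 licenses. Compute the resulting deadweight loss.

Competitive equilibrium: 47.05 − 0.2Q = 14.5 + 0.72Q → Q* = 35.3804, P* = 39.9739.
At Q = 15: demand price = 47.05 − 0.2·15 = 44.05; supply price = 14.5 + 0.72·15 = 25.3.
ΔQ = 35.3804 − 15 = 20.3804; wedge = 44.05 − 25.3 = 18.75.
The triangle = ½ × 20.3804 × 18.75 = $191.07.

$191.07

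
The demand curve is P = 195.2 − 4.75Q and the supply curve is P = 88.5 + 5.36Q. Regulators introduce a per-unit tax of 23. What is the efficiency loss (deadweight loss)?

Competitive equilibrium: 195.2 − 4.75Q = 88.5 + 5.36Q → Q* = 10.5539, P* = 145.0689.
With the tax, the buyer price exceeds the seller price by 23: (195.2 − 4.75Q) − (88.5 + 5.36Q) = 23 → Q' = 8.2789.
ΔQ = 10.5539 − 8.2789 = 2.275; the wedge equals the tax, 23.
Welfare loss = ½ × 2.275 × 23 = 26.16.

26.16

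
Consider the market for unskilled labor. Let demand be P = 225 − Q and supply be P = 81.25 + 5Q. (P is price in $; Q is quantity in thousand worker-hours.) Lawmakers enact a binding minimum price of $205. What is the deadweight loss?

$47.01 thousand

Competitive equilibrium: 225 − Q = 81.25 + 5Q → Q* = 23.95833, P* = 201.04167.
At the floor P = 205, quantity demanded = (225 − 205)/1 = 20.
Sellers' marginal cost at Q' = 20: 81.25 + 5·20 = 181.25.
ΔQ = 23.95833 − 20 = 3.95833; wedge = 205 − 181.25 = 23.75.
DWL = ½ × 3.95833 × 23.75 = $47.01 thousand.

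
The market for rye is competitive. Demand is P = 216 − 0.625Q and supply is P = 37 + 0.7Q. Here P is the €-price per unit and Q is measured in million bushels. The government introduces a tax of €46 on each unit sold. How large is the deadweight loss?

Competitive equilibrium: 216 − 0.625Q = 37 + 0.7Q → Q* = 135.0943, P* = 131.566.
With the tax, the buyer price exceeds the seller price by 46: (216 − 0.625Q) − (37 + 0.7Q) = 46 → Q' = 100.3774.
ΔQ = 135.0943 − 100.3774 = 34.7169; the wedge equals the tax, 46.
Welfare loss = ½ × 34.7169 × 46 = €798.49 million.

€798.49 million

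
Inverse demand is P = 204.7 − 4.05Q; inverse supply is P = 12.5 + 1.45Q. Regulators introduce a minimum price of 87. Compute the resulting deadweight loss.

95.20

Competitive equilibrium: 204.7 − 4.05Q = 12.5 + 1.45Q → Q* = 34.9455, P* = 63.1709.
At the floor P = 87, quantity demanded = (204.7 − 87)/4.05 = 29.0617.
Sellers' marginal cost at Q' = 29.0617: 12.5 + 1.45·29.0617 = 54.6395.
ΔQ = 34.9455 − 29.0617 = 5.8838; wedge = 87 − 54.6395 = 32.3605.
DWL = ½ × 5.8838 × 32.3605 = 95.20.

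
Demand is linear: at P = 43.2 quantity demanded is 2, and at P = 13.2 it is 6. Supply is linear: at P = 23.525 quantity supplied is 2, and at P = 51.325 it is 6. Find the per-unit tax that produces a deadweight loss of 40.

34

Demand slope = (13.2 − 43.2)/(6 − 2) = −7.5, so P = 58.2 − 7.5Q.
Supply slope = (51.325 − 23.525)/(6 − 2) = 6.95, so P = 9.625 + 6.95Q.
Competitive equilibrium: 58.2 − 7.5Q = 9.625 + 6.95Q → Q* = 3.3616, P* = 32.9881.
A tax t gives ΔQ = t/14.45 and wedge t, so DWL = t²/28.9.
t²/28.9 = 40 → t² = 1156 → t = 34.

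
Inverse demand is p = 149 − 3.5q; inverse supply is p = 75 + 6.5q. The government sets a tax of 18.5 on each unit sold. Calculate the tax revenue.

102.675

Competitive equilibrium: 149 − 3.5q = 75 + 6.5q → q* = 7.4, p* = 123.1.
With the tax, the buyer price exceeds the seller price by 18.5: (149 − 3.5q) − (75 + 6.5q) = 18.5 → q' = 5.55.
Tax revenue = 18.5 × 5.55 = 102.675.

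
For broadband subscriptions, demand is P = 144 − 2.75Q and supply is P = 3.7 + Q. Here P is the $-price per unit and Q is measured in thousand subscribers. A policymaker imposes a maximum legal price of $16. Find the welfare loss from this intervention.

Competitive equilibrium: 144 − 2.75Q = 3.7 + Q → Q* = 37.4133, P* = 41.1133.
At the ceiling P = 16, quantity supplied = (16 − 3.7)/1 = 12.3.
Willingness to pay at Q' = 12.3: 144 − 2.75·12.3 = 110.175.
ΔQ = 37.4133 − 12.3 = 25.1133; wedge = 110.175 − 16 = 94.175.
Welfare loss = ½ × 25.1133 × 94.175 = $1182.52 thousand.

$1182.52 thousand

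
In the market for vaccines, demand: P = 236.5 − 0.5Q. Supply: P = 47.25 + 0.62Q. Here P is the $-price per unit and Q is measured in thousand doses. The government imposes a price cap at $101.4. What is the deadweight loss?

Competitive equilibrium: 236.5 − 0.5Q = 47.25 + 0.62Q → Q* = 168.9732, P* = 152.0134.
At the ceiling P = 101.4, quantity supplied = (101.4 − 47.25)/0.62 = 87.3387.
Willingness to pay at Q' = 87.3387: 236.5 − 0.5·87.3387 = 192.8307.
ΔQ = 168.9732 − 87.3387 = 81.6345; wedge = 192.8307 − 101.4 = 91.4307.
Welfare loss = ½ × 81.6345 × 91.4307 = $3731.95 thousand.

$3731.95 thousand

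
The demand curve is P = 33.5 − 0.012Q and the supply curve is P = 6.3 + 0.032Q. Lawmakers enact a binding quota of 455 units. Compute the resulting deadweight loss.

Competitive equilibrium: 33.5 − 0.012Q = 6.3 + 0.032Q → Q* = 618.1818, P* = 26.0818.
At Q = 455: demand price = 33.5 − 0.012·455 = 28.04; supply price = 6.3 + 0.032·455 = 20.86.
ΔQ = 618.1818 − 455 = 163.1818; wedge = 28.04 − 20.86 = 7.18.
Deadweight loss = ½ × 163.1818 × 7.18 = 585.82.

585.82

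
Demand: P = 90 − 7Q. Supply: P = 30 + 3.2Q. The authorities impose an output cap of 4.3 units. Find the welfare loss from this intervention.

Competitive equilibrium: 90 − 7Q = 30 + 3.2Q → Q* = 5.8824, P* = 48.8235.
At Q = 4.3: demand price = 90 − 7·4.3 = 59.9; supply price = 30 + 3.2·4.3 = 43.76.
ΔQ = 5.8824 − 4.3 = 1.5824; wedge = 59.9 − 43.76 = 16.14.
The triangle = ½ × 1.5824 × 16.14 = 12.77.

12.77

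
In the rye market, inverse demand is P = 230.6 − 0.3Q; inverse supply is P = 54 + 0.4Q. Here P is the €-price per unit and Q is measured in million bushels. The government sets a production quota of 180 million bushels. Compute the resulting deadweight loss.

€1828.83 million

Competitive equilibrium: 230.6 − 0.3Q = 54 + 0.4Q → Q* = 252.2857, P* = 154.9143.
At Q = 180: demand price = 230.6 − 0.3·180 = 176.6; supply price = 54 + 0.4·180 = 126.
ΔQ = 252.2857 − 180 = 72.2857; wedge = 176.6 − 126 = 50.6.
Welfare loss = ½ × 72.2857 × 50.6 = €1828.83 million.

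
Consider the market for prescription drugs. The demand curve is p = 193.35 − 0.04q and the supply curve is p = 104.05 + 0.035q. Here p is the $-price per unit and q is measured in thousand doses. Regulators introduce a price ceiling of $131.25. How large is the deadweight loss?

$6412.57 thousand

Competitive equilibrium: 193.35 − 0.04q = 104.05 + 0.035q → q* = 1190.66667, p* = 145.72333.
At the ceiling p = 131.25, quantity supplied = (131.25 − 104.05)/0.035 = 777.14286.
Willingness to pay at q' = 777.14286: 193.35 − 0.04·777.14286 = 162.26429.
Δq = 1190.66667 − 777.14286 = 413.52381; wedge = 162.26429 − 131.25 = 31.01429.
The triangle = ½ × 413.52381 × 31.01429 = $6412.57 thousand.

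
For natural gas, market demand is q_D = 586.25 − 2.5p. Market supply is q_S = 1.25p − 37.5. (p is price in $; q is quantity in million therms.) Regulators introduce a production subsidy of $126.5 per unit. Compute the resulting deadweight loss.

$6667.60 million

In inverse form: demand p = 234.5 − 0.4q, supply p = 30 + 0.8q.
Competitive equilibrium: 234.5 − 0.4q = 30 + 0.8q → q* = 170.4167, p* = 166.3333.
The subsidy lowers effective supply by 126.5: p = 0.8q − 96.5.
New quantity: 234.5 − 0.4q = 0.8q − 96.5 → q' = 275.8333.
Overproduction Δq = 275.8333 − 170.4167 = 105.4166; wedge = subsidy = 126.5.
Welfare loss = ½ × 105.4166 × 126.5 = $6667.60 million.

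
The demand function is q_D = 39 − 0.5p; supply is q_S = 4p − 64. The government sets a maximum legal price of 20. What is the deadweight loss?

150.22

In inverse form: demand p = 78 − 2q, supply p = 16 + 0.25q.
Competitive equilibrium: 78 − 2q = 16 + 0.25q → q* = 27.5556, p* = 22.8889.
At the ceiling p = 20, quantity supplied = (20 − 16)/0.25 = 16.
Willingness to pay at q' = 16: 78 − 2·16 = 46.
Δq = 27.5556 − 16 = 11.5556; wedge = 46 − 20 = 26.
Welfare loss = ½ × 11.5556 × 26 = 150.22.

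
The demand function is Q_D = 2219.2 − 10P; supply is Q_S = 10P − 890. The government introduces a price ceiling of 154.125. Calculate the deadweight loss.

In inverse form: demand P = 221.92 − 0.1Q, supply P = 89 + 0.1Q.
Competitive equilibrium: 221.92 − 0.1Q = 89 + 0.1Q → Q* = 664.6, P* = 155.46.
At the ceiling P = 154.125, quantity supplied = (154.125 − 89)/0.1 = 651.25.
Willingness to pay at Q' = 651.25: 221.92 − 0.1·651.25 = 156.795.
ΔQ = 664.6 − 651.25 = 13.35; wedge = 156.795 − 154.125 = 2.67.
The triangle = ½ × 13.35 × 2.67 = 17.82.

17.82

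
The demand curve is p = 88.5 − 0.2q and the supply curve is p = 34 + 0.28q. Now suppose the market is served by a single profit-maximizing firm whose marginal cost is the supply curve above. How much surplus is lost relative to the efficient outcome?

Competitive equilibrium: 88.5 − 0.2q = 34 + 0.28q → q* = 113.5417, p* = 65.7917.
Marginal revenue: MR = 88.5 − 0.4q. Set MR = MC: 88.5 − 0.4q = 34 + 0.28q → q_m = 80.1471.
Price p_m = 88.5 − 0.2·80.1471 = 72.4706; MC(q_m) = 34 + 0.28·80.1471 = 56.4412.
Competitive q* = 113.5417, so Δq = 33.3946; wedge = 72.4706 − 56.4412 = 16.0294.
DWL = ½ × 33.3946 × 16.0294 = 267.65.

267.65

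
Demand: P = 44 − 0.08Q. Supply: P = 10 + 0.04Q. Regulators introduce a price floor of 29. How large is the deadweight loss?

551.04

Competitive equilibrium: 44 − 0.08Q = 10 + 0.04Q → Q* = 283.3333, P* = 21.3333.
At the floor P = 29, quantity demanded = (44 − 29)/0.08 = 187.5.
Sellers' marginal cost at Q' = 187.5: 10 + 0.04·187.5 = 17.5.
ΔQ = 283.3333 − 187.5 = 95.8333; wedge = 29 − 17.5 = 11.5.
Deadweight loss = ½ × 95.8333 × 11.5 = 551.04.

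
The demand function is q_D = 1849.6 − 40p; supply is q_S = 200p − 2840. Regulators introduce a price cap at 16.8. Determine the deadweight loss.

4504.56

In inverse form: demand p = 46.24 − 0.025q, supply p = 14.2 + 0.005q.
Competitive equilibrium: 46.24 − 0.025q = 14.2 + 0.005q → q* = 1068, p* = 19.54.
At the ceiling p = 16.8, quantity supplied = (16.8 − 14.2)/0.005 = 520.
Willingness to pay at q' = 520: 46.24 − 0.025·520 = 33.24.
Δq = 1068 − 520 = 548; wedge = 33.24 − 16.8 = 16.44.
DWL = ½ × 548 × 16.44 = 4504.56.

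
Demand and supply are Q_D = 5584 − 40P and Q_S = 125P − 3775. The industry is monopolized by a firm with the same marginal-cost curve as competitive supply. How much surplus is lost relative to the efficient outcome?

In inverse form: demand P = 139.6 − 0.025Q, supply P = 30.2 + 0.008Q.
Competitive equilibrium: 139.6 − 0.025Q = 30.2 + 0.008Q → Q* = 3315.15152, P* = 56.72121.
Marginal revenue: MR = 139.6 − 0.05Q. Set MR = MC: 139.6 − 0.05Q = 30.2 + 0.008Q → Q_m = 1886.2069.
Price P_m = 139.6 − 0.025·1886.2069 = 92.44483; MC(Q_m) = 30.2 + 0.008·1886.2069 = 45.28966.
Competitive Q* = 3315.15152, so ΔQ = 1428.94462; wedge = 92.44483 − 45.28966 = 47.15517.
Welfare loss = ½ × 1428.94462 × 47.15517 = 33691.06.

33691.06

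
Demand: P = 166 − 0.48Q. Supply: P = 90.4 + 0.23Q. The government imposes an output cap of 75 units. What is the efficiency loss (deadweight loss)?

Competitive equilibrium: 166 − 0.48Q = 90.4 + 0.23Q → Q* = 106.4789, P* = 114.8901.
At Q = 75: demand price = 166 − 0.48·75 = 130; supply price = 90.4 + 0.23·75 = 107.65.
ΔQ = 106.4789 − 75 = 31.4789; wedge = 130 − 107.65 = 22.35.
The triangle = ½ × 31.4789 × 22.35 = 351.78.

351.78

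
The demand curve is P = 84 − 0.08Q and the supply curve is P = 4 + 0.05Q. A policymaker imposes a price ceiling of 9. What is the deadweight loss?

Competitive equilibrium: 84 − 0.08Q = 4 + 0.05Q → Q* = 615.3846, P* = 34.7692.
At the ceiling P = 9, quantity supplied = (9 − 4)/0.05 = 100.
Willingness to pay at Q' = 100: 84 − 0.08·100 = 76.
ΔQ = 615.3846 − 100 = 515.3846; wedge = 76 − 9 = 67.
DWL = ½ × 515.3846 × 67 = 17265.38.

17265.38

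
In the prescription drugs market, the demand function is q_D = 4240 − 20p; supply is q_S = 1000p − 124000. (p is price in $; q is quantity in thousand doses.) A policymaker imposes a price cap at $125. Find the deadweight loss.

In inverse form: demand p = 212 − 0.05q, supply p = 124 + 0.001q.
Competitive equilibrium: 212 − 0.05q = 124 + 0.001q → q* = 1725.4902, p* = 125.7255.
At the ceiling p = 125, quantity supplied = (125 − 124)/0.001 = 1000.
Willingness to pay at q' = 1000: 212 − 0.05·1000 = 162.
Δq = 1725.4902 − 1000 = 725.4902; wedge = 162 − 125 = 37.
Deadweight loss = ½ × 725.4902 × 37 = $13421.57 thousand.

$13421.57 thousand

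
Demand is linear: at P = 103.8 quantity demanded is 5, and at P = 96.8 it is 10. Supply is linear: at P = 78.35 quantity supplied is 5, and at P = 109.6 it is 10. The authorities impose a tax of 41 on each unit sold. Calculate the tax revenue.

121.66

Demand slope = (96.8 − 103.8)/(10 − 5) = −1.4, so P = 110.8 − 1.4Q.
Supply slope = (109.6 − 78.35)/(10 − 5) = 6.25, so P = 47.1 + 6.25Q.
Competitive equilibrium: 110.8 − 1.4Q = 47.1 + 6.25Q → Q* = 8.3268, P* = 99.1425.
With the tax, the buyer price exceeds the seller price by 41: (110.8 − 1.4Q) − (47.1 + 6.25Q) = 41 → Q' = 2.9673.
Tax revenue = 41 × 2.9673 = 121.66.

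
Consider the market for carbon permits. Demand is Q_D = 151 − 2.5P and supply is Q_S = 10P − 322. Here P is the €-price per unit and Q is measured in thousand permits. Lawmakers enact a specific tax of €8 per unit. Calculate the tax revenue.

€323.20 thousand

In inverse form: demand P = 60.4 − 0.4Q, supply P = 32.2 + 0.1Q.
Competitive equilibrium: 60.4 − 0.4Q = 32.2 + 0.1Q → Q* = 56.4, P* = 37.84.
With the tax, the buyer price exceeds the seller price by 8: (60.4 − 0.4Q) − (32.2 + 0.1Q) = 8 → Q' = 40.4.
Tax revenue = 8 × 40.4 = €323.20 thousand.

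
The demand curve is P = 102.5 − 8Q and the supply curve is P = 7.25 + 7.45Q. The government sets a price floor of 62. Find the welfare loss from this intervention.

Competitive equilibrium: 102.5 − 8Q = 7.25 + 7.45Q → Q* = 6.165, P* = 53.1796.
At the floor P = 62, quantity demanded = (102.5 − 62)/8 = 5.0625.
Sellers' marginal cost at Q' = 5.0625: 7.25 + 7.45·5.0625 = 44.9656.
ΔQ = 6.165 − 5.0625 = 1.1025; wedge = 62 − 44.9656 = 17.0344.
Welfare loss = ½ × 1.1025 × 17.0344 = 9.39.

9.39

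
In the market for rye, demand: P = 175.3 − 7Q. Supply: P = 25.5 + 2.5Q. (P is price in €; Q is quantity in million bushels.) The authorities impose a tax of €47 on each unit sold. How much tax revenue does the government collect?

Competitive equilibrium: 175.3 − 7Q = 25.5 + 2.5Q → Q* = 15.7684, P* = 64.9211.
With the tax, the buyer price exceeds the seller price by 47: (175.3 − 7Q) − (25.5 + 2.5Q) = 47 → Q' = 10.8211.
Tax revenue = 47 × 10.8211 = €508.59 million.

€508.59 million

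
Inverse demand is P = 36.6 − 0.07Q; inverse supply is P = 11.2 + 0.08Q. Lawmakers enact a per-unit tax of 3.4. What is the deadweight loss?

Competitive equilibrium: 36.6 − 0.07Q = 11.2 + 0.08Q → Q* = 169.3333, P* = 24.7467.
With the tax, the buyer price exceeds the seller price by 3.4: (36.6 − 0.07Q) − (11.2 + 0.08Q) = 3.4 → Q' = 146.6667.
ΔQ = 169.3333 − 146.6667 = 22.6666; the wedge equals the tax, 3.4.
Welfare loss = ½ × 22.6666 × 3.4 = 38.53.

38.53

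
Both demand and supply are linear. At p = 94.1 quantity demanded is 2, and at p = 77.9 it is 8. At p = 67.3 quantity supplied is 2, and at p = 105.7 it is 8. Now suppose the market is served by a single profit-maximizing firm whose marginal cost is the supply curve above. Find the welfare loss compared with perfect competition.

Demand slope = (77.9 − 94.1)/(8 − 2) = −2.7, so p = 99.5 − 2.7q.
Supply slope = (105.7 − 67.3)/(8 − 2) = 6.4, so p = 54.5 + 6.4q.
Competitive equilibrium: 99.5 − 2.7q = 54.5 + 6.4q → q* = 4.9451, p* = 86.1484.
Marginal revenue: MR = 99.5 − 5.4q. Set MR = MC: 99.5 − 5.4q = 54.5 + 6.4q → q_m = 3.8136.
Price p_m = 99.5 − 2.7·3.8136 = 89.2033; MC(q_m) = 54.5 + 6.4·3.8136 = 78.907.
Competitive q* = 4.9451, so Δq = 1.1315; wedge = 89.2033 − 78.907 = 10.2963.
The triangle = ½ × 1.1315 × 10.2963 = 5.83.

5.83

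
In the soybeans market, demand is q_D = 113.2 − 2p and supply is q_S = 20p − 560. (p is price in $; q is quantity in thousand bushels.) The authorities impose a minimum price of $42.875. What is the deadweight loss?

$165.74 thousand

In inverse form: demand p = 56.6 − 0.5q, supply p = 28 + 0.05q.
Competitive equilibrium: 56.6 − 0.5q = 28 + 0.05q → q* = 52, p* = 30.6.
At the floor p = 42.875, quantity demanded = (56.6 − 42.875)/0.5 = 27.45.
Sellers' marginal cost at q' = 27.45: 28 + 0.05·27.45 = 29.3725.
Δq = 52 − 27.45 = 24.55; wedge = 42.875 − 29.3725 = 13.5025.
Deadweight loss = ½ × 24.55 × 13.5025 = $165.74 thousand.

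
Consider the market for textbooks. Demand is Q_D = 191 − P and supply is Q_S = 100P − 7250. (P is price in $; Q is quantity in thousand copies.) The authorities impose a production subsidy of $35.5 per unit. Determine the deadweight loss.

In inverse form: demand P = 191 − Q, supply P = 72.5 + 0.01Q.
Competitive equilibrium: 191 − Q = 72.5 + 0.01Q → Q* = 117.3267, P* = 73.6733.
The subsidy lowers effective supply by 35.5: P = 37 + 0.01Q.
New quantity: 191 − Q = 37 + 0.01Q → Q' = 152.4752.
Overproduction ΔQ = 152.4752 − 117.3267 = 35.1485; wedge = subsidy = 35.5.
Welfare loss = ½ × 35.1485 × 35.5 = $623.89 thousand.

$623.89 thousand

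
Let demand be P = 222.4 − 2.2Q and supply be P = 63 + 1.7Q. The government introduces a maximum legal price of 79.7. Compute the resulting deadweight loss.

1879.79

Competitive equilibrium: 222.4 − 2.2Q = 63 + 1.7Q → Q* = 40.8718, P* = 132.4821.
At the ceiling P = 79.7, quantity supplied = (79.7 − 63)/1.7 = 9.8235.
Willingness to pay at Q' = 9.8235: 222.4 − 2.2·9.8235 = 200.7883.
ΔQ = 40.8718 − 9.8235 = 31.0483; wedge = 200.7883 − 79.7 = 121.0883.
Welfare loss = ½ × 31.0483 × 121.0883 = 1879.79.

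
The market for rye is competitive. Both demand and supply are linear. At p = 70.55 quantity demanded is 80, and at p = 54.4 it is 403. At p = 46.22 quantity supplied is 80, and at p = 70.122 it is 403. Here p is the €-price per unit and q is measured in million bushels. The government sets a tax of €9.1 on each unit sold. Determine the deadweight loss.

Demand slope = (54.4 − 70.55)/(403 − 80) = −0.05, so p = 74.55 − 0.05q.
Supply slope = (70.122 − 46.22)/(403 − 80) = 0.074, so p = 40.3 + 0.074q.
Competitive equilibrium: 74.55 − 0.05q = 40.3 + 0.074q → q* = 276.2097, p* = 60.7395.
With the tax, the buyer price exceeds the seller price by 9.1: (74.55 − 0.05q) − (40.3 + 0.074q) = 9.1 → q' = 202.8226.
Δq = 276.2097 − 202.8226 = 73.3871; the wedge equals the tax, 9.1.
DWL = ½ × 73.3871 × 9.1 = €333.91 million.

€333.91 million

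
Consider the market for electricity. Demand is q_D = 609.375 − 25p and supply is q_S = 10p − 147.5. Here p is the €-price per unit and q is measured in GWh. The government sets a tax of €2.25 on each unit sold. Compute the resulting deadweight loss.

€18.08

In inverse form: demand p = 24.375 − 0.04q, supply p = 14.75 + 0.1q.
Competitive equilibrium: 24.375 − 0.04q = 14.75 + 0.1q → q* = 68.75, p* = 21.625.
With the tax, the buyer price exceeds the seller price by 2.25: (24.375 − 0.04q) − (14.75 + 0.1q) = 2.25 → q' = 52.6786.
Δq = 68.75 − 52.6786 = 16.0714; the wedge equals the tax, 2.25.
Welfare loss = ½ × 16.0714 × 2.25 = €18.08.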